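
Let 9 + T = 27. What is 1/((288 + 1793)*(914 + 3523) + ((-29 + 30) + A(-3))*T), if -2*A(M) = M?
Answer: 1/9233442 ≈ 1.0830e-7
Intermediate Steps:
A(M) = -M/2
T = 18 (T = -9 + 27 = 18)
1/((288 + 1793)*(914 + 3523) + ((-29 + 30) + A(-3))*T) = 1/((288 + 1793)*(914 + 3523) + ((-29 + 30) - ½*(-3))*18) = 1/(2081*4437 + (1 + 3/2)*18) = 1/(9233397 + (5/2)*18) = 1/(9233397 + 45) = 1/9233442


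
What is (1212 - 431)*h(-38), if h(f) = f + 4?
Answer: -26554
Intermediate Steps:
h(f) = 4 + f
(1212 - 431)*h(-38) = (1212 - 431)*(4 - 38) = 781*(-34) = -26554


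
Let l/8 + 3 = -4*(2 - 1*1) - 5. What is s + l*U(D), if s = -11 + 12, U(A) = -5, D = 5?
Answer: 481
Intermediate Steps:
l = -96 (l = -24 + 8*(-4*(2 - 1*1) - 5) = -24 + 8*(-4*(2 - 1) - 5) = -24 + 8*(-4*1 - 5) = -24 + 8*(-4 - 5) = -24 + 8*(-9) = -24 - 72 = -96)
s = 1
s + l*U(D) = 1 - 96*(-5) = 1 + 480 = 481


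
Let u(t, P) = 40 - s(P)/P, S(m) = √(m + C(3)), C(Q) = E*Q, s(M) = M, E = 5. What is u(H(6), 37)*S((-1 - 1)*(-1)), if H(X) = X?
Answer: 39*√17 ≈ 160.80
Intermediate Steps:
C(Q) = 5*Q
S(m) = √(15 + m) (S(m) = √(m + 5*3) = √(m + 15) = √(15 + m))
u(t, P) = 39 (u(t, P) = 40 - P/P = 40 - 1*1 = 40 - 1 = 39)
u(H(6), 37)*S((-1 - 1)*(-1)) = 39*√(15 + (-1 - 1)*(-1)) = 39*√(15 - 2*(-1)) = 39*√(15 + 2) = 39*√17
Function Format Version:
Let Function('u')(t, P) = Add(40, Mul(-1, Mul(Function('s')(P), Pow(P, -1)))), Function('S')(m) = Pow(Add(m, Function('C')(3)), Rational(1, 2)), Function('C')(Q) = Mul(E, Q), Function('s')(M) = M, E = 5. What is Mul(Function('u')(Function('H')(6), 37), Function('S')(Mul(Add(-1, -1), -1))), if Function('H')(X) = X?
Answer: Mul(39, Pow(17, Rational(1, 2))) ≈ 160.80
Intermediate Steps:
Function('C')(Q) = Mul(5, Q)
Function('S')(m) = Pow(Add(15, m), Rational(1, 2)) (Function('S')(m) = Pow(Add(m, Mul(5, 3)), Rational(1, 2)) = Pow(Add(m, 15), Rational(1, 2)) = Pow(Add(15, m), Rational(1, 2)))
Function('u')(t, P) = 39 (Function('u')(t, P) = Add(40, Mul(-1, Mul(P, Pow(P, -1)))) = Add(40, Mul(-1, 1)) = Add(40, -1) = 39)
Mul(Function('u')(Function('H')(6), 37), Function('S')(Mul(Add(-1, -1), -1))) = Mul(39, Pow(Add(15, Mul(Add(-1, -1), -1)), Rational(1, 2))) = Mul(39, Pow(Add(15, Mul(-2, -1)), Rational(1, 2))) = Mul(39, Pow(Add(15, 2), Rational(1, 2))) = Mul(39, Pow(17, Rational(1, 2)))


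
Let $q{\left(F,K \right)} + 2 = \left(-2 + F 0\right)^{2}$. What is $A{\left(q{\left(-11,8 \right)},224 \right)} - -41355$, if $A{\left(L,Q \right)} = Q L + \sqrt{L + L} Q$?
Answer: $42251$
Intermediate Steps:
$q{\left(F,K \right)} = 2$ ($q{\left(F,K \right)} = -2 + \left(-2 + F 0\right)^{2} = -2 + \left(-2 + 0\right)^{2} = -2 + \left(-2\right)^{2} = -2 + 4 = 2$)
$A{\left(L,Q \right)} = L Q + Q \sqrt{2} \sqrt{L}$ ($A{\left(L,Q \right)} = L Q + \sqrt{2 L} Q = L Q + \sqrt{2} \sqrt{L} Q = L Q + Q \sqrt{2} \sqrt{L}$)
$A{\left(q{\left(-11,8 \right)},224 \right)} - -41355 = 224 \left(2 + \sqrt{2} \sqrt{2}\right) - -41355 = 224 \left(2 + 2\right) + 41355 = 224 \cdot 4 + 41355 = 896 + 41355 = 42251$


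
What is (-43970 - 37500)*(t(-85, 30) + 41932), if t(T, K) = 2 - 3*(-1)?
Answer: -3416607390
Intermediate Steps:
t(T, K) = 5 (t(T, K) = 2 + 3 = 5)
(-43970 - 37500)*(t(-85, 30) + 41932) = (-43970 - 37500)*(5 + 41932) = -81470*41937 = -3416607390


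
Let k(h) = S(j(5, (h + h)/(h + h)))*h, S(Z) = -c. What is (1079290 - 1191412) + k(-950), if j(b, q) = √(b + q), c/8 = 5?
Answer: -74122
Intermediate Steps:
c = 40 (c = 8*5 = 40)
S(Z) = -40 (S(Z) = -1*40 = -40)
k(h) = -40*h
(1079290 - 1191412) + k(-950) = (1079290 - 1191412) - 40*(-950) = -112122 + 38000 = -74122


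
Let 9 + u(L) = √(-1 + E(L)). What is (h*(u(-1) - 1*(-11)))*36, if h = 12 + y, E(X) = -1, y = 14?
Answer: 1872 + 936*I*√2 ≈ 1872.0 + 1323.7*I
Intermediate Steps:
u(L) = -9 + I*√2 (u(L) = -9 + √(-1 - 1) = -9 + √(-2) = -9 + I*√2)
h = 26 (h = 12 + 14 = 26)
(h*(u(-1) - 1*(-11)))*36 = (26*((-9 + I*√2) - 1*(-11)))*36 = (26*((-9 + I*√2) + 11))*36 = (26*(2 + I*√2))*36 = (52 + 26*I*√2)*36 = 1872 + 936*I*√2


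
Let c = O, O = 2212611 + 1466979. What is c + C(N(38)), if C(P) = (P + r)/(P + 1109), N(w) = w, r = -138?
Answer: 4220489630/1147 ≈ 3.6796e+6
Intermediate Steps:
C(P) = (-138 + P)/(1109 + P) (C(P) = (P - 138)/(P + 1109) = (-138 + P)/(1109 + P))
O = 3679590
c = 3679590
c + C(N(38)) = 3679590 + (-138 + 38)/(1109 + 38) = 3679590 - 100/1147 = 4220489630/1147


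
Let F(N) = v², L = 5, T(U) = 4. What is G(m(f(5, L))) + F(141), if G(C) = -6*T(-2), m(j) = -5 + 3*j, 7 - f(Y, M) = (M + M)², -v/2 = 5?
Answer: 76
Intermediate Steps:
v = -10 (v = -2*5 = -10)
f(Y, M) = 7 - 4*M² (f(Y, M) = 7 - (M + M)² = 7 - (2*M)² = 7 - 4*M²)
F(N) = 100 (F(N) = (-10)² = 100)
G(C) = -24 (G(C) = -6*4 = -24)
G(m(f(5, L))) + F(141) = -24 + 100 = 76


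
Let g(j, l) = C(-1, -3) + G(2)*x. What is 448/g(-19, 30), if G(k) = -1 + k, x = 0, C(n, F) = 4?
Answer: 112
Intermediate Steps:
g(j, l) = 4 (g(j, l) = 4 + (-1 + 2)*0 = 4 + 1*0 = 4 + 0 = 4)
448/g(-19, 30) = 448/4 = 448*(¼) = 112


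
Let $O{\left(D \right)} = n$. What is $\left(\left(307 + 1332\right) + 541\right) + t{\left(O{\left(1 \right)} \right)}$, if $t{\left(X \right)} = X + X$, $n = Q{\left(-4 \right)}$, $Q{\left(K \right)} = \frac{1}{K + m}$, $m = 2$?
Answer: $2179$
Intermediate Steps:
$Q{\left(K \right)} = \frac{1}{2 + K}$ ($Q{\left(K \right)} = \frac{1}{K + 2} = \frac{1}{2 + K}$)
$n = - \frac{1}{2}$ ($n = \frac{1}{2 - 4} = \frac{1}{-2} = - \frac{1}{2} \approx -0.5$)
$O{\left(D \right)} = - \frac{1}{2}$
$t{\left(X \right)} = 2 X$
$\left(\left(307 + 1332\right) + 541\right) + t{\left(O{\left(1 \right)} \right)} = \left(\left(307 + 1332\right) + 541\right) + 2 \left(- \frac{1}{2}\right) = \left(1639 + 541\right) - 1 = 2180 - 1 = 2179$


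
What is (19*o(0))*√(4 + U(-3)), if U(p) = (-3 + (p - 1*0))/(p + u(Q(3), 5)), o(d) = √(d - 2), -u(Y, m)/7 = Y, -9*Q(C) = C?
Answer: 19*I*√26 ≈ 96.881*I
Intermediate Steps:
Q(C) = -C/9
u(Y, m) = -7*Y
o(d) = √(-2 + d)
U(p) = (-3 + p)/(7/3 + p) (U(p) = (-3 + (p - 1*0))/(p - (-7)*3/9) = (-3 + (p + 0))/(p - 7*(-⅓)) = (-3 + p)/(p + 7/3) = (-3 + p)/(7/3 + p))
(19*o(0))*√(4 + U(-3)) = (19*√(-2 + 0))*√(4 + 3*(-3 - 3)/(7 + 3*(-3))) = (19*√(-2))*√(4 + 3*(-6)/(7 - 9)) = (19*(I*√2))*√(4 + 3*(-6)/(-2)) = (19*I*√2)*√(4 + 3*(-½)*(-6)) = (19*I*√2)*√(4 + 9) = (19*I*√2)*√13 = 19*I*√26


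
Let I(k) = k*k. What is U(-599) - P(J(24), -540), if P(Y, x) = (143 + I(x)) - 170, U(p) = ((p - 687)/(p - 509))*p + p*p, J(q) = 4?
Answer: 36859155/554 ≈ 66533.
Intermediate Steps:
I(k) = k²
U(p) = p² + p*(-687 + p)/(-509 + p) (U(p) = ((-687 + p)/(-509 + p))*p + p² = p*(-687 + p)/(-509 + p) + p² = p² + p*(-687 + p)/(-509 + p))
P(Y, x) = -27 + x² (P(Y, x) = (143 + x²) - 170 = -27 + x²)
U(-599) - P(J(24), -540) = -599*(-687 + (-599)² - 508*(-599))/(-509 - 599) - (-27 + (-540)²) = -599*(-687 + 358801 + 304292)/(-1108) - (-27 + 291600) = -599*(-1/1108)*662406 - 1*291573 = 198390597/554 - 291573 = 36859155/554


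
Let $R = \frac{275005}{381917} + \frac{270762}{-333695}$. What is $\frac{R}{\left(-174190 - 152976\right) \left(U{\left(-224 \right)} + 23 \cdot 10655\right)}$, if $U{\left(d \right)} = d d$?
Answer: $\frac{1662973897}{1758593572318040159270} \approx 9.4563 \cdot 10^{-13}$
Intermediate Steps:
$U{\left(d \right)} = d^{2}$
$R = - \frac{11640817279}{127443793315}$ ($R = 275005 \cdot \frac{1}{381917} + 270762 \left(- \frac{1}{333695}\right) = \frac{275005}{381917} - \frac{270762}{333695} = - \frac{11640817279}{127443793315} \approx -0.091341$)
$\frac{R}{\left(-174190 - 152976\right) \left(U{\left(-224 \right)} + 23 \cdot 10655\right)} = - \frac{11640817279}{127443793315 \left(-174190 - 152976\right) \left(\left(-224\right)^{2} + 23 \cdot 10655\right)} = - \frac{11640817279}{127443793315 \left(- 327166 \left(50176 + 245065\right)\right)} = - \frac{11640817279}{127443793315 \left(\left(-327166\right) 295241\right)} = - \frac{11640817279}{127443793315 \left(-96592817006\right)} = \left(- \frac{11640817279}{127443793315}\right) \left(- \frac{1}{96592817006}\right) = \frac{1662973897}{1758593572318040159270}$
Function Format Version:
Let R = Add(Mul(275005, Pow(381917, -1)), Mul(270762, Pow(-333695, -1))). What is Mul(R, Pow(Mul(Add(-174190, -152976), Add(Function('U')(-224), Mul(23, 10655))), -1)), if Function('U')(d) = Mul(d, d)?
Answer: Rational(1662973897, 1758593572318040159270) ≈ 9.4563e-13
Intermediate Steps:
Function('U')(d) = Pow(d, 2)
R = Rational(-11640817279, 127443793315) (R = Add(Mul(275005, Rational(1, 381917)), Mul(270762, Rational(-1, 333695))) = Add(Rational(275005, 381917), Rational(-270762, 333695)) = Rational(-11640817279, 127443793315) ≈ -0.091341)
Mul(R, Pow(Mul(Add(-174190, -152976), Add(Function('U')(-224), Mul(23, 10655))), -1)) = Mul(Rational(-11640817279, 127443793315), Pow(Mul(Add(-174190, -152976), Add(Pow(-224, 2), Mul(23, 10655))), -1)) = Mul(Rational(-11640817279, 127443793315), Pow(Mul(-327166, Add(50176, 245065)), -1)) = Mul(Rational(-11640817279, 127443793315), Pow(Mul(-327166, 295241), -1)) = Mul(Rational(-11640817279, 127443793315), Pow(-96592817006, -1)) = Mul(Rational(-11640817279, 127443793315), Rational(-1, 96592817006)) = Rational(1662973897, 1758593572318040159270)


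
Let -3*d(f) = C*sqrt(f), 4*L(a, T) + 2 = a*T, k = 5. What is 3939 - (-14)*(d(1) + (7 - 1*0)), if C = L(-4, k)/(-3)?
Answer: 36256/9 ≈ 4028.4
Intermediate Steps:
L(a, T) = -1/2 + T*a/4 (L(a, T) = -1/2 + (a*T)/4 = -1/2 + (T*a)/4 = -1/2 + T*a/4)
C = 11/6 (C = (-1/2 + (1/4)*5*(-4))/(-3) = (-1/2 - 5)*(-1/3) = -11/2*(-1/3) = 11/6 ≈ 1.8333)
d(f) = -11*sqrt(f)/18
3939 - (-14)*(d(1) + (7 - 1*0)) = 3939 - (-14)*(-11*sqrt(1)/18 + (7 - 1*0)) = 3939 - (-14)*(-11/18*1 + (7 + 0)) = 3939 - (-14)*(-11/18 + 7) = 3939 - (-14)*115/18 = 3939 - 1*(-805/9) = 3939 + 805/9 = 36256/9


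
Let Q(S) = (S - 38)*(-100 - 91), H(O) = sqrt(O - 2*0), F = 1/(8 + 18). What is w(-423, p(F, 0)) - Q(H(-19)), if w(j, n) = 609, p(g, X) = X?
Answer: -6649 + 191*I*sqrt(19) ≈ -6649.0 + 832.55*I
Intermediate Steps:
F = 1/26 ≈ 0.038462
H(O) = sqrt(O) (H(O) = sqrt(O + 0) = sqrt(O))
Q(S) = 7258 - 191*S (Q(S) = (-38 + S)*(-191) = 7258 - 191*S)
w(-423, p(F, 0)) - Q(H(-19)) = 609 - (7258 - 191*I*sqrt(19)) = 609 + (-7258 + 191*I*sqrt(19)) = -6649 + 191*I*sqrt(19)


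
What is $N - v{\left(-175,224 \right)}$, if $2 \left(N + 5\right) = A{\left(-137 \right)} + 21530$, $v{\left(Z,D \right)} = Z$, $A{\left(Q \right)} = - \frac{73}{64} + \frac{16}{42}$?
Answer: $\frac{29392259}{2688} \approx 10935.0$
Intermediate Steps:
$A{\left(Q \right)} = - \frac{1021}{1344}$ ($A{\left(Q \right)} = \left(-73\right) \frac{1}{64} + 16 \cdot \frac{1}{42} = - \frac{73}{64} + \frac{8}{21} = - \frac{1021}{1344}$)
$N = \frac{28921859}{2688}$ ($N = -5 + \frac{- \frac{1021}{1344} + 21530}{2} = -5 + \frac{1}{2} \cdot \frac{28935299}{1344} = -5 + \frac{28935299}{2688} = \frac{28921859}{2688} \approx 10760.0$)
$N - v{\left(-175,224 \right)} = \frac{28921859}{2688} - -175 = \frac{28921859}{2688} + 175 = \frac{29392259}{2688}$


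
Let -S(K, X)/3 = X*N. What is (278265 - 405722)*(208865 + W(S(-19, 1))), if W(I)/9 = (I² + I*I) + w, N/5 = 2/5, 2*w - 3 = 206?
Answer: -53647543499/2 ≈ -2.6824e+10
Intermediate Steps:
w = 209/2 (w = 3/2 + (½)*206 = 3/2 + 103 = 209/2 ≈ 104.50)
N = 2 (N = 5*(2/5) = 5*(2*(⅕)) = 5*(⅖) = 2)
S(K, X) = -6*X (S(K, X) = -3*X*2 = -6*X)
W(I) = 1881/2 + 18*I² (W(I) = 9*((I² + I*I) + 209/2) = 9*((I² + I²) + 209/2) = 9*(2*I² + 209/2) = 9*(209/2 + 2*I²) = 1881/2 + 18*I²)
(278265 - 405722)*(208865 + W(S(-19, 1))) = (278265 - 405722)*(208865 + (1881/2 + 18*(-6*1)²)) = -127457*(208865 + (1881/2 + 18*(-6)²)) = -127457*(208865 + (1881/2 + 18*36)) = -127457*(208865 + (1881/2 + 648)) = -127457*(208865 + 3177/2) = -127457*420907/2 = -53647543499/2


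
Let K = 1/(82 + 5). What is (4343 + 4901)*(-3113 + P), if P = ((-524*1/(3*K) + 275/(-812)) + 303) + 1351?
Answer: -31254275985/203 ≈ -1.5396e+8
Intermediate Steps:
K = 1/87 ≈ 0.011494
P = -10996379/812 (P = ((-524/(3*(1/87)) + 275/(-812)) + 303) + 1351 = ((-524/1/29 + 275*(-1/812)) + 303) + 1351 = ((-524*29 - 275/812) + 303) + 1351 = ((-15196 - 275/812) + 303) + 1351 = (-12339427/812 + 303) + 1351 = -12093391/812 + 1351 = -10996379/812 ≈ -13542.)
(4343 + 4901)*(-3113 + P) = (4343 + 4901)*(-3113 - 10996379/812) = 9244*(-13524135/812) = -31254275985/203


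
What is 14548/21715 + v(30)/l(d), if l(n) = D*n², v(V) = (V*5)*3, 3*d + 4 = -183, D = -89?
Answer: 45188936318/67582313315 ≈ 0.66865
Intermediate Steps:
d = -187/3 (d = -4/3 + (⅓)*(-183) = -4/3 - 61 = -187/3 ≈ -62.333)
v(V) = 15*V (v(V) = (5*V)*3 = 15*V)
l(n) = -89*n²
14548/21715 + v(30)/l(d) = 14548/21715 + (15*30)/((-89*(-187/3)²)) = 14548*(1/21715) + 450/((-89*34969/9)) = 14548/21715 + 450/(-3112241/9) = 14548/21715 + 450*(-9/3112241) = 14548/21715 - 4050/3112241 = 45188936318/67582313315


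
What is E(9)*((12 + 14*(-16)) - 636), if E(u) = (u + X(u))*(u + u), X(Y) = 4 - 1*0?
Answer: -198432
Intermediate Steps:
X(Y) = 4 (X(Y) = 4 + 0 = 4)
E(u) = 2*u*(4 + u) (E(u) = (u + 4)*(u + u) = (4 + u)*(2*u) = 2*u*(4 + u))
E(9)*((12 + 14*(-16)) - 636) = (2*9*(4 + 9))*((12 + 14*(-16)) - 636) = (2*9*13)*((12 - 224) - 636) = 234*(-212 - 636) = 234*(-848) = -198432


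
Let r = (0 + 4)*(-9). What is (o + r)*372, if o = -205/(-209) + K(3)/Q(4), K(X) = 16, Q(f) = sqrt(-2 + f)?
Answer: -2722668/209 + 2976*sqrt(2) ≈ -8818.4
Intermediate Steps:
r = -36 (r = 4*(-9) = -36)
o = 205/209 + 8*sqrt(2) (o = -205/(-209) + 16/(sqrt(-2 + 4)) = -205*(-1/209) + 16/(sqrt(2)) = 205/209 + 16*(sqrt(2)/2) = 205/209 + 8*sqrt(2) ≈ 12.295)
(o + r)*372 = ((205/209 + 8*sqrt(2)) - 36)*372 = (-7319/209 + 8*sqrt(2))*372 = -2722668/209 + 2976*sqrt(2)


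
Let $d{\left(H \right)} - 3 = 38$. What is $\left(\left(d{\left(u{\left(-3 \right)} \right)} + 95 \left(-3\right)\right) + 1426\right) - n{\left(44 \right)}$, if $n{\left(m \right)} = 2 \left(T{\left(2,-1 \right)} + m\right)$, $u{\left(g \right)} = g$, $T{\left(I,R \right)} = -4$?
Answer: $1102$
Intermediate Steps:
$d{\left(H \right)} = 41$ ($d{\left(H \right)} = 3 + 38 = 41$)
$n{\left(m \right)} = -8 + 2 m$ ($n{\left(m \right)} = 2 \left(-4 + m\right) = -8 + 2 m$)
$\left(\left(d{\left(u{\left(-3 \right)} \right)} + 95 \left(-3\right)\right) + 1426\right) - n{\left(44 \right)} = \left(\left(41 + 95 \left(-3\right)\right) + 1426\right) - \left(-8 + 2 \cdot 44\right) = \left(\left(41 - 285\right) + 1426\right) - \left(-8 + 88\right) = \left(-244 + 1426\right) - 80 = 1182 - 80 = 1102$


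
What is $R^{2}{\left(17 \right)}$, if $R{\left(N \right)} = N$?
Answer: $289$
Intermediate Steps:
$R^{2}{\left(17 \right)} = 17^{2} = 289$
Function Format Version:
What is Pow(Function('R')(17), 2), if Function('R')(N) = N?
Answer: 289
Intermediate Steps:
Pow(Function('R')(17), 2) = Pow(17, 2) = 289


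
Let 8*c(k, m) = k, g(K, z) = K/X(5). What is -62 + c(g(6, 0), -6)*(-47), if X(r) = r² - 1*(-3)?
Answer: -7085/112 ≈ -63.259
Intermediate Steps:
X(r) = 3 + r² (X(r) = r² + 3 = 3 + r²)
g(K, z) = K/28 (g(K, z) = K/(3 + 5²) = K/(3 + 25) = K/28)
c(k, m) = k/8
-62 + c(g(6, 0), -6)*(-47) = -62 + (((1/28)*6)/8)*(-47) = -62 + ((⅛)*(3/14))*(-47) = -62 + (3/112)*(-47) = -62 - 141/112 = -7085/112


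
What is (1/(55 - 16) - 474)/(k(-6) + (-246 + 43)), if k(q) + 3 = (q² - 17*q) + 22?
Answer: 18485/1794 ≈ 10.304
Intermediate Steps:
k(q) = 19 + q² - 17*q (k(q) = -3 + ((q² - 17*q) + 22) = -3 + (22 + q² - 17*q) = 19 + q² - 17*q)
(1/(55 - 16) - 474)/(k(-6) + (-246 + 43)) = (1/(55 - 16) - 474)/((19 + (-6)² - 17*(-6)) + (-246 + 43)) = (1/39 - 474)/((19 + 36 + 102) - 203) = (1/39 - 474)/(157 - 203) = -18485/39/(-46) = -18485/39*(-1/46) = 18485/1794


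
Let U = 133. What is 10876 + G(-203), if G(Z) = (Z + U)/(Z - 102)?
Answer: 663450/61 ≈ 10876.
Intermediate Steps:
G(Z) = (133 + Z)/(-102 + Z) (G(Z) = (Z + 133)/(Z - 102) = (133 + Z)/(-102 + Z))
10876 + G(-203) = 10876 + (133 - 203)/(-102 - 203) = 10876 - 70/(-305) = 10876 - 1/305*(-70) = 10876 + 14/61 = 663450/61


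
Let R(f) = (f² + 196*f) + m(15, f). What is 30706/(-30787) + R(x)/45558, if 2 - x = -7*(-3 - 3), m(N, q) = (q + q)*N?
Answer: -271326538/233765691 ≈ -1.1607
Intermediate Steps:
m(N, q) = 2*N*q (m(N, q) = (2*q)*N = 2*N*q)
x = -40 (x = 2 - (-7)*(-3 - 3) = 2 - (-7)*(-6) = 2 - 1*42 = 2 - 42 = -40)
R(f) = f² + 226*f (R(f) = (f² + 196*f) + 2*15*f = (f² + 196*f) + 30*f = f² + 226*f)
30706/(-30787) + R(x)/45558 = 30706/(-30787) - 40*(226 - 40)/45558 = 30706*(-1/30787) - 40*186*(1/45558) = -30706/30787 - 7440*1/45558 = -30706/30787 - 1240/7593 = -271326538/233765691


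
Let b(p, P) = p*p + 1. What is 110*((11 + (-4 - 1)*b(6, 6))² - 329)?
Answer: 3294170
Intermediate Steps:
b(p, P) = 1 + p² (b(p, P) = p² + 1 = 1 + p²)
110*((11 + (-4 - 1)*b(6, 6))² - 329) = 110*((11 + (-4 - 1)*(1 + 6²))² - 329) = 110*((11 - 5*(1 + 36))² - 329) = 110*((11 - 5*37)² - 329) = 110*((11 - 185)² - 329) = 110*((-174)² - 329) = 110*(30276 - 329) = 110*29947 = 3294170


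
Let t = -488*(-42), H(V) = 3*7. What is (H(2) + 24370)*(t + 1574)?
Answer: 538309370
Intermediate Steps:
H(V) = 21
t = 20496
(H(2) + 24370)*(t + 1574) = (21 + 24370)*(20496 + 1574) = 24391*22070 = 538309370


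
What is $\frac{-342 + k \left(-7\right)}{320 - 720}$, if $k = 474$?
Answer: $\frac{183}{20} \approx 9.15$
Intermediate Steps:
$\frac{-342 + k \left(-7\right)}{320 - 720} = \frac{-342 + 474 \left(-7\right)}{320 - 720} = \frac{-342 - 3318}{-400} = \left(-3660\right) \left(- \frac{1}{400}\right) = \frac{183}{20}$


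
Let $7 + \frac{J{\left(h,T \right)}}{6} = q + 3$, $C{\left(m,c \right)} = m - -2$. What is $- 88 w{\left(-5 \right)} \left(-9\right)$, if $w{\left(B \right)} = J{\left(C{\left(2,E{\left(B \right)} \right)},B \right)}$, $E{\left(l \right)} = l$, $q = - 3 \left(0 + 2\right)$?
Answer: $-47520$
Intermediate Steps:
$q = -6$ ($q = \left(-3\right) 2 = -6$)
$C{\left(m,c \right)} = 2 + m$ ($C{\left(m,c \right)} = m + 2 = 2 + m$)
$J{\left(h,T \right)} = -60$ ($J{\left(h,T \right)} = -42 + 6 \left(-6 + 3\right) = -42 + 6 \left(-3\right) = -42 - 18 = -60$)
$w{\left(B \right)} = -60$
$- 88 w{\left(-5 \right)} \left(-9\right) = \left(-88\right) \left(-60\right) \left(-9\right) = 5280 \left(-9\right) = -47520$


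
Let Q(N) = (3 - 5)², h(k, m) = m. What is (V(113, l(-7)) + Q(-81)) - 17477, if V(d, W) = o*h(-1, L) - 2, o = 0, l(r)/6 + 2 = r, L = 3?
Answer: -17475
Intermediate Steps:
l(r) = -12 + 6*r
V(d, W) = -2 (V(d, W) = 0*3 - 2 = 0 - 2 = -2)
Q(N) = 4 (Q(N) = (-2)² = 4)
(V(113, l(-7)) + Q(-81)) - 17477 = (-2 + 4) - 17477 = 2 - 17477 = -17475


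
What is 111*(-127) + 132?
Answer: -13965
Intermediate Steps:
111*(-127) + 132 = -14097 + 132 = -13965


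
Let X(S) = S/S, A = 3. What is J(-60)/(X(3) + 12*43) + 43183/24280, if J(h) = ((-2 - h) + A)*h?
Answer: -66539189/12552760 ≈ -5.3008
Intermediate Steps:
X(S) = 1
J(h) = h*(1 - h) (J(h) = ((-2 - h) + 3)*h = (1 - h)*h = h*(1 - h))
J(-60)/(X(3) + 12*43) + 43183/24280 = (-60*(1 - 1*(-60)))/(1 + 12*43) + 43183/24280 = (-60*(1 + 60))/(1 + 516) + 43183*(1/24280) = -60*61/517 + 43183/24280 = -3660*1/517 + 43183/24280 = -3660/517 + 43183/24280 = -66539189/12552760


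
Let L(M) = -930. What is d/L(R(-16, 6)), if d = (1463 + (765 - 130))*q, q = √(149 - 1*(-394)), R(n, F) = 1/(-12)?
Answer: -1049*√543/465 ≈ -52.568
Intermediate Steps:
R(n, F) = -1/12
q = √543 (q = √(149 + 394) = √543 ≈ 23.302)
d = 2098*√543 (d = (1463 + (765 - 130))*√543 = (1463 + 635)*√543 = 2098*√543 ≈ 48888.)
d/L(R(-16, 6)) = (2098*√543)/(-930) = (2098*√543)*(-1/930) = -1049*√543/465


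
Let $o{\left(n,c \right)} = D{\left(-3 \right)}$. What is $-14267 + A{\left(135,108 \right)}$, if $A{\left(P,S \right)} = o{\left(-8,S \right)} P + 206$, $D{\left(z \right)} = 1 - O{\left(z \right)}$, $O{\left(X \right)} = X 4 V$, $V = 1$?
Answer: $-12306$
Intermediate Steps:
$O{\left(X \right)} = 4 X$ ($O{\left(X \right)} = X 4 \cdot 1 = 4 X 1 = 4 X$)
$D{\left(z \right)} = 1 - 4 z$
$o{\left(n,c \right)} = 13$ ($o{\left(n,c \right)} = 1 - -12 = 1 + 12 = 13$)
$A{\left(P,S \right)} = 206 + 13 P$ ($A{\left(P,S \right)} = 13 P + 206 = 206 + 13 P$)
$-14267 + A{\left(135,108 \right)} = -14267 + \left(206 + 13 \cdot 135\right) = -14267 + \left(206 + 1755\right) = -14267 + 1961 = -12306$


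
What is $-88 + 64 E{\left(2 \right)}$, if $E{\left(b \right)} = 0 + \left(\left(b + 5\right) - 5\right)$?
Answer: $40$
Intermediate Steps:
$E{\left(b \right)} = b$ ($E{\left(b \right)} = 0 + \left(\left(5 + b\right) - 5\right) = 0 + b = b$)
$-88 + 64 E{\left(2 \right)} = -88 + 64 \cdot 2 = -88 + 128 = 40$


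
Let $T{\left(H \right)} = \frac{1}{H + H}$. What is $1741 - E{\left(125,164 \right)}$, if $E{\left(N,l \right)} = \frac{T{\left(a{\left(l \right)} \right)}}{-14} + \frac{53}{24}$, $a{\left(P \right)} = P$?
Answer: $\frac{23953597}{13776} \approx 1738.8$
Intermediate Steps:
$T{\left(H \right)} = \frac{1}{2 H}$
$E{\left(N,l \right)} = \frac{53}{24} - \frac{1}{28 l}$ ($E{\left(N,l \right)} = \frac{\frac{1}{2} \frac{1}{l}}{-14} + \frac{53}{24} = \frac{1}{2 l} \left(- \frac{1}{14}\right) + 53 \cdot \frac{1}{24} = - \frac{1}{28 l} + \frac{53}{24} = \frac{53}{24} - \frac{1}{28 l}$)
$1741 - E{\left(125,164 \right)} = 1741 - \frac{-6 + 371 \cdot 164}{168 \cdot 164} = 1741 - \frac{1}{168} \cdot \frac{1}{164} \left(-6 + 60844\right) = 1741 - \frac{1}{168} \cdot \frac{1}{164} \cdot 60838 = 1741 - \frac{30419}{13776} = \frac{23953597}{13776}$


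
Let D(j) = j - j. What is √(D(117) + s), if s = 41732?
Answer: 2*√10433 ≈ 204.28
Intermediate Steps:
D(j) = 0
√(D(117) + s) = √(0 + 41732) = √41732 = 2*√10433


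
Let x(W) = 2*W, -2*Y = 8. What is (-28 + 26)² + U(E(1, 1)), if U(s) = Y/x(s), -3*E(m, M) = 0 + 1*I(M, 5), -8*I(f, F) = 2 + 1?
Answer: -12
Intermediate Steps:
I(f, F) = -3/8 (I(f, F) = -(2 + 1)/8 = -⅛*3 = -3/8)
Y = -4 (Y = -½*8 = -4)
E(m, M) = ⅛ (E(m, M) = -(0 + 1*(-3/8))/3 = -(0 - 3/8)/3 = -⅓*(-3/8) = ⅛)
U(s) = -2/s (U(s) = -4*1/(2*s) = -2/s)
(-28 + 26)² + U(E(1, 1)) = (-28 + 26)² - 2/⅛ = (-2)² - 2*8 = 4 - 16 = -12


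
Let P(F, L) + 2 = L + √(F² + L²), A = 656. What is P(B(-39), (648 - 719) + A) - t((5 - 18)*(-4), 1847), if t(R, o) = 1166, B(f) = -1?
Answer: -583 + √342226 ≈ 2.0009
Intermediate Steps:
P(F, L) = -2 + L + √(F² + L²) (P(F, L) = -2 + (L + √(F² + L²)) = -2 + L + √(F² + L²))
P(B(-39), (648 - 719) + A) - t((5 - 18)*(-4), 1847) = (-2 + ((648 - 719) + 656) + √((-1)² + ((648 - 719) + 656)²)) - 1*1166 = (-2 + (-71 + 656) + √(1 + (-71 + 656)²)) - 1166 = (-2 + 585 + √(1 + 585²)) - 1166 = (-2 + 585 + √(1 + 342225)) - 1166 = (-2 + 585 + √342226) - 1166 = (583 + √342226) - 1166 = -583 + √342226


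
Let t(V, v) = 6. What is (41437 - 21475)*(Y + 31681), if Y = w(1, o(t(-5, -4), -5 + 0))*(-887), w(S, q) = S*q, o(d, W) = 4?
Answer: 561590946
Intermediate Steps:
Y = -3548 (Y = (1*4)*(-887) = 4*(-887) = -3548)
(41437 - 21475)*(Y + 31681) = (41437 - 21475)*(-3548 + 31681) = 19962*28133 = 561590946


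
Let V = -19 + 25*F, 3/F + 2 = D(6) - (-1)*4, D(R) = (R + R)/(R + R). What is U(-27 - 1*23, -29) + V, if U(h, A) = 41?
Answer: 47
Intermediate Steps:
D(R) = 1 (D(R) = (2*R)/((2*R)) = (2*R)*(1/(2*R)) = 1)
F = 1 (F = 3/(-2 + (1 - (-1)*4)) = 3/(-2 + (1 - 1*(-4))) = 3/(-2 + (1 + 4)) = 3/(-2 + 5) = 3/3 = 3*(1/3) = 1)
V = 6 (V = -19 + 25*1 = -19 + 25 = 6)
U(-27 - 1*23, -29) + V = 41 + 6 = 47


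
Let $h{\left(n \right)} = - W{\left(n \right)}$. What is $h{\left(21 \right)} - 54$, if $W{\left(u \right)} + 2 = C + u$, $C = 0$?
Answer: $-73$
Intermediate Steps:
$W{\left(u \right)} = -2 + u$ ($W{\left(u \right)} = -2 + \left(0 + u\right) = -2 + u$)
$h{\left(n \right)} = 2 - n$ ($h{\left(n \right)} = - (-2 + n) = 2 - n$)
$h{\left(21 \right)} - 54 = \left(2 - 21\right) - 54 = -19 - 54 = -73$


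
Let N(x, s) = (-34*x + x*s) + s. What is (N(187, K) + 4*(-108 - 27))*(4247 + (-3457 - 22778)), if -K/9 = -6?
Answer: -71548952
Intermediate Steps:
K = 54 (K = -9*(-6) = 54)
N(x, s) = s - 34*x + s*x (N(x, s) = (-34*x + s*x) + s = s - 34*x + s*x)
(N(187, K) + 4*(-108 - 27))*(4247 + (-3457 - 22778)) = ((54 - 34*187 + 54*187) + 4*(-108 - 27))*(4247 + (-3457 - 22778)) = ((54 - 6358 + 10098) + 4*(-135))*(4247 - 26235) = (3794 - 540)*(-21988) = 3254*(-21988) = -71548952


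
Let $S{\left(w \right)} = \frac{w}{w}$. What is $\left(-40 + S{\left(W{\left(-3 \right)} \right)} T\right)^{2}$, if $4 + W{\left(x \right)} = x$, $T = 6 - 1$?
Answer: $1225$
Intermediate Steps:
$T = 5$
$W{\left(x \right)} = -4 + x$
$S{\left(w \right)} = 1$
$\left(-40 + S{\left(W{\left(-3 \right)} \right)} T\right)^{2} = \left(-40 + 1 \cdot 5\right)^{2} = \left(-40 + 5\right)^{2} = \left(-35\right)^{2} = 1225$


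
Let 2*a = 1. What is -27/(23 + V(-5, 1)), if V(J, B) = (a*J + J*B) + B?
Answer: -18/11 ≈ -1.6364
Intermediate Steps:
a = ½ (a = (½)*1 = ½ ≈ 0.50000)
V(J, B) = B + J/2 + B*J (V(J, B) = (J/2 + J*B) + B = (J/2 + B*J) + B = B + J/2 + B*J)
-27/(23 + V(-5, 1)) = -27/(23 + (1 + (½)*(-5) + 1*(-5))) = -27/(23 + (1 - 5/2 - 5)) = -27/(23 - 13/2) = -27/(33/2) = (2/33)*(-27) = -18/11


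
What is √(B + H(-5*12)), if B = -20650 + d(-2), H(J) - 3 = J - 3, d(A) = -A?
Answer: 2*I*√5177 ≈ 143.9*I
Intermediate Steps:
H(J) = J (H(J) = 3 + (J - 3) = 3 + (-3 + J) = J)
B = -20648 (B = -20650 - 1*(-2) = -20650 + 2 = -20648)
√(B + H(-5*12)) = √(-20648 - 5*12) = √(-20648 - 60) = √(-20708) = 2*I*√5177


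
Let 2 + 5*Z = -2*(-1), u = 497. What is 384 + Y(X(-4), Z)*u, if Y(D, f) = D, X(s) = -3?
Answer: -1107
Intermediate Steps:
Z = 0 (Z = -⅖ + (-2*(-1))/5 = -⅖ + (⅕)*2 = -⅖ + ⅖ = 0)
384 + Y(X(-4), Z)*u = 384 - 3*497 = 384 - 1491 = -1107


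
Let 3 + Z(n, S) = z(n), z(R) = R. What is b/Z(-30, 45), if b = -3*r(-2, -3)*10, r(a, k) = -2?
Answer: -20/11 ≈ -1.8182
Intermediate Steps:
Z(n, S) = -3 + n
b = 60 (b = -3*(-2)*10 = 6*10 = 60)
b/Z(-30, 45) = 60/(-3 - 30) = 60/(-33) = 60*(-1/33) = -20/11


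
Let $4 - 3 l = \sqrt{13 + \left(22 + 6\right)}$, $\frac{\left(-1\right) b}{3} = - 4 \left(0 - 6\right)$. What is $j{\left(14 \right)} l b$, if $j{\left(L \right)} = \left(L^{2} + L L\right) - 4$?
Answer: $-37248 + 9312 \sqrt{41} \approx 22378.0$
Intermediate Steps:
$b = -72$ ($b = - 3 \left(- 4 \left(0 - 6\right)\right) = - 3 \left(\left(-4\right) \left(-6\right)\right) = \left(-3\right) 24 = -72$)
$j{\left(L \right)} = -4 + 2 L^{2}$ ($j{\left(L \right)} = \left(L^{2} + L^{2}\right) - 4 = 2 L^{2} - 4 = -4 + 2 L^{2}$)
$l = \frac{4}{3} - \frac{\sqrt{41}}{3}$ ($l = \frac{4}{3} - \frac{\sqrt{13 + \left(22 + 6\right)}}{3} = \frac{4}{3} - \frac{\sqrt{13 + 28}}{3} = \frac{4}{3} - \frac{\sqrt{41}}{3} \approx -0.80104$)
$j{\left(14 \right)} l b = \left(-4 + 2 \cdot 14^{2}\right) \left(\frac{4}{3} - \frac{\sqrt{41}}{3}\right) \left(-72\right) = \left(-4 + 2 \cdot 196\right) \left(\frac{4}{3} - \frac{\sqrt{41}}{3}\right) \left(-72\right) = \left(-4 + 392\right) \left(\frac{4}{3} - \frac{\sqrt{41}}{3}\right) \left(-72\right) = 388 \left(\frac{4}{3} - \frac{\sqrt{41}}{3}\right) \left(-72\right) = \left(\frac{1552}{3} - \frac{388 \sqrt{41}}{3}\right) \left(-72\right) = -37248 + 9312 \sqrt{41}$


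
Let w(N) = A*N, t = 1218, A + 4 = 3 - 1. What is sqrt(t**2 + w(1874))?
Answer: 4*sqrt(92486) ≈ 1216.5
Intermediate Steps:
A = -2 (A = -4 + (3 - 1) = -4 + 2 = -2)
w(N) = -2*N
sqrt(t**2 + w(1874)) = sqrt(1218**2 - 2*1874) = sqrt(1483524 - 3748) = sqrt(1479776) = 4*sqrt(92486)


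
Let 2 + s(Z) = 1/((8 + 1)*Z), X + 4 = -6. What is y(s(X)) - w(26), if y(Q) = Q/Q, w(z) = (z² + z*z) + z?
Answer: -1377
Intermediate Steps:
X = -10 (X = -4 - 6 = -10)
w(z) = z + 2*z² (w(z) = (z² + z²) + z = 2*z² + z = z + 2*z²)
s(Z) = -2 + 1/(9*Z) (s(Z) = -2 + 1/((8 + 1)*Z) = -2 + 1/(9*Z))
y(Q) = 1
y(s(X)) - w(26) = 1 - 26*(1 + 2*26) = 1 - 26*(1 + 52) = 1 - 26*53 = 1 - 1*1378 = 1 - 1378 = -1377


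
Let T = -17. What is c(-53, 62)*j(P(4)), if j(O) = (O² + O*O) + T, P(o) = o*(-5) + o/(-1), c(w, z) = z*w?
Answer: -3729610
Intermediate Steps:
c(w, z) = w*z
P(o) = -6*o (P(o) = -5*o + o*(-1) = -5*o - o = -6*o)
j(O) = -17 + 2*O² (j(O) = (O² + O*O) - 17 = (O² + O²) - 17 = 2*O² - 17 = -17 + 2*O²)
c(-53, 62)*j(P(4)) = (-53*62)*(-17 + 2*(-6*4)²) = -3286*(-17 + 2*(-24)²) = -3286*(-17 + 2*576) = -3286*(-17 + 1152) = -3286*1135 = -3729610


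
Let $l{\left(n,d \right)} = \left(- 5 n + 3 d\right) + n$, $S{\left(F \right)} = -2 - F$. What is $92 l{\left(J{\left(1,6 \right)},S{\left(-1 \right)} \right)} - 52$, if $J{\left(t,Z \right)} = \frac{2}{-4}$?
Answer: $-144$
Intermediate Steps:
$J{\left(t,Z \right)} = - \frac{1}{2}$ ($J{\left(t,Z \right)} = 2 \left(- \frac{1}{4}\right) = - \frac{1}{2}$)
$l{\left(n,d \right)} = - 4 n + 3 d$
$92 l{\left(J{\left(1,6 \right)},S{\left(-1 \right)} \right)} - 52 = 92 \left(\left(-4\right) \left(- \frac{1}{2}\right) + 3 \left(-2 - -1\right)\right) - 52 = 92 \left(2 + 3 \left(-2 + 1\right)\right) - 52 = 92 \left(2 + 3 \left(-1\right)\right) - 52 = 92 \left(2 - 3\right) - 52 = 92 \left(-1\right) - 52 = -92 - 52 = -144$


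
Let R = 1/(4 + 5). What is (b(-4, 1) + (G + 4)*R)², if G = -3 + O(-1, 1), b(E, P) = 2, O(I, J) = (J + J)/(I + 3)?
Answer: 400/81 ≈ 4.9383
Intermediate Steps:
O(I, J) = 2*J/(3 + I) (O(I, J) = (2*J)/(3 + I) = 2*J/(3 + I))
R = ⅑ (R = 1/9 = ⅑ ≈ 0.11111)
G = -2 (G = -3 + 2*1/(3 - 1) = -3 + 2*1/2 = -3 + 2*1*(½) = -3 + 1 = -2)
(b(-4, 1) + (G + 4)*R)² = (2 + (-2 + 4)*(⅑))² = (2 + 2*(⅑))² = (2 + 2/9)² = (20/9)² = 400/81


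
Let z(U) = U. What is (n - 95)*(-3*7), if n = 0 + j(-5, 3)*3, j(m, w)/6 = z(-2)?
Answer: 2751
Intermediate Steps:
j(m, w) = -12 (j(m, w) = 6*(-2) = -12)
n = -36 (n = 0 - 12*3 = 0 - 36 = -36)
(n - 95)*(-3*7) = (-36 - 95)*(-3*7) = -131*(-21) = 2751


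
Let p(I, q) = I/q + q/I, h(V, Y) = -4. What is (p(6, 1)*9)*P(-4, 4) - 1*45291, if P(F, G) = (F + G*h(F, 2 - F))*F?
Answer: -40851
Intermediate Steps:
P(F, G) = F*(F - 4*G) (P(F, G) = (F + G*(-4))*F = (F - 4*G)*F = F*(F - 4*G))
(p(6, 1)*9)*P(-4, 4) - 1*45291 = ((6/1 + 1/6)*9)*(-4*(-4 - 4*4)) - 1*45291 = ((6*1 + 1*(⅙))*9)*(-4*(-4 - 16)) - 45291 = ((6 + ⅙)*9)*(-4*(-20)) - 45291 = ((37/6)*9)*80 - 45291 = (111/2)*80 - 45291 = 4440 - 45291 = -40851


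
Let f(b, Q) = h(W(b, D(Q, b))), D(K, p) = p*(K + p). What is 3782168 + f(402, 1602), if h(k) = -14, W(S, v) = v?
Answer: 3782154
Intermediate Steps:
f(b, Q) = -14
3782168 + f(402, 1602) = 3782168 - 14 = 3782154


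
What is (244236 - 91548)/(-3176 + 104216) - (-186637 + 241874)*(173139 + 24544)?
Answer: -22985370405274/2105 ≈ -1.0919e+10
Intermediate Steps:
(244236 - 91548)/(-3176 + 104216) - (-186637 + 241874)*(173139 + 24544) = 152688/101040 - 55237*197683 = 152688*(1/101040) - 1*10919415871 = 3181/2105 - 10919415871 = -22985370405274/2105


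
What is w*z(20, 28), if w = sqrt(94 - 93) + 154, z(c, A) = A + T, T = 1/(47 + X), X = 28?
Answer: 65131/15 ≈ 4342.1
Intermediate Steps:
T = 1/75 (T = 1/(47 + 28) = 1/75 ≈ 0.013333)
z(c, A) = 1/75 + A (z(c, A) = A + 1/75 = 1/75 + A)
w = 155 (w = sqrt(1) + 154 = 1 + 154 = 155)
w*z(20, 28) = 155*(1/75 + 28) = 155*(2101/75) = 65131/15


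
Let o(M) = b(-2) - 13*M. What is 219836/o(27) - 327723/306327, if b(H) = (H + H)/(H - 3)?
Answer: -112427451611/178792859 ≈ -628.81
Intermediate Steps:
b(H) = 2*H/(-3 + H) (b(H) = (2*H)/(-3 + H) = 2*H/(-3 + H))
o(M) = ⅘ - 13*M (o(M) = 2*(-2)/(-3 - 2) - 13*M = 2*(-2)/(-5) - 13*M = 2*(-2)*(-⅕) - 13*M = ⅘ - 13*M)
219836/o(27) - 327723/306327 = 219836/(⅘ - 13*27) - 327723/306327 = 219836/(⅘ - 351) - 327723*1/306327 = 219836/(-1751/5) - 109241/102109 = 219836*(-5/1751) - 109241/102109 = -1099180/1751 - 109241/102109 = -112427451611/178792859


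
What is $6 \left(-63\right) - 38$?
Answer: $-416$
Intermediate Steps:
$6 \left(-63\right) - 38 = -378 - 38 = -416$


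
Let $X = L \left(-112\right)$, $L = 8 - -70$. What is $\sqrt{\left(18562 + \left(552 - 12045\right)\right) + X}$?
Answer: $i \sqrt{1667} \approx 40.829 i$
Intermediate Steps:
$L = 78$ ($L = 8 + 70 = 78$)
$X = -8736$ ($X = 78 \left(-112\right) = -8736$)
$\sqrt{\left(18562 + \left(552 - 12045\right)\right) + X} = \sqrt{\left(18562 + \left(552 - 12045\right)\right) - 8736} = \sqrt{\left(18562 - 11493\right) - 8736} = \sqrt{7069 - 8736} = \sqrt{-1667} = i \sqrt{1667}$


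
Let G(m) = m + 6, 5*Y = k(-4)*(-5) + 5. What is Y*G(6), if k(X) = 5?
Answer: -48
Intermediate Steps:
Y = -4 (Y = (5*(-5) + 5)/5 = (-25 + 5)/5 = (1/5)*(-20) = -4)
G(m) = 6 + m
Y*G(6) = -4*(6 + 6) = -4*12 = -48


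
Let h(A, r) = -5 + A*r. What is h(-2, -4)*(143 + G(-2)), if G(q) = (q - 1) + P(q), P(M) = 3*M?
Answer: 402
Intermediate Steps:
G(q) = -1 + 4*q (G(q) = (q - 1) + 3*q = (-1 + q) + 3*q = -1 + 4*q)
h(-2, -4)*(143 + G(-2)) = (-5 - 2*(-4))*(143 + (-1 + 4*(-2))) = (-5 + 8)*(143 + (-1 - 8)) = 3*(143 - 9) = 3*134 = 402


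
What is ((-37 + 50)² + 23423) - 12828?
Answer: 10764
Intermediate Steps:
((-37 + 50)² + 23423) - 12828 = (13² + 23423) - 12828 = (169 + 23423) - 12828 = 23592 - 12828 = 10764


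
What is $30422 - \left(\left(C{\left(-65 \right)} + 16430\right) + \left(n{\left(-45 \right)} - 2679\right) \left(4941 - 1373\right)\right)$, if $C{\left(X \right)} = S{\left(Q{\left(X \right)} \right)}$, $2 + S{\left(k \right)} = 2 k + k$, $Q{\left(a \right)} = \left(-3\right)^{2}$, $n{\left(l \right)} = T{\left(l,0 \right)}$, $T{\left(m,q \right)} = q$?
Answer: $9572639$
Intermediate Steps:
$n{\left(l \right)} = 0$
$Q{\left(a \right)} = 9$
$S{\left(k \right)} = -2 + 3 k$ ($S{\left(k \right)} = -2 + \left(2 k + k\right) = -2 + 3 k$)
$C{\left(X \right)} = 25$ ($C{\left(X \right)} = -2 + 3 \cdot 9 = -2 + 27 = 25$)
$30422 - \left(\left(C{\left(-65 \right)} + 16430\right) + \left(n{\left(-45 \right)} - 2679\right) \left(4941 - 1373\right)\right) = 30422 - \left(\left(25 + 16430\right) + \left(0 - 2679\right) \left(4941 - 1373\right)\right) = 30422 - \left(16455 - 9558672\right) = 30422 - -9542217 = 30422 + 9542217 = 9572639$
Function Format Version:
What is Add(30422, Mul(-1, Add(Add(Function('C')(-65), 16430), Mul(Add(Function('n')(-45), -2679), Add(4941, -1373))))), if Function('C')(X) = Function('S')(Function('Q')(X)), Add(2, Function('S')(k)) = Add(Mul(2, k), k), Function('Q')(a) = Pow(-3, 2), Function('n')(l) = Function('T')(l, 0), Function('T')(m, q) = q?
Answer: 9572639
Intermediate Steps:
Function('n')(l) = 0
Function('Q')(a) = 9
Function('S')(k) = Add(-2, Mul(3, k)) (Function('S')(k) = Add(-2, Add(Mul(2, k), k)) = Add(-2, Mul(3, k)))
Function('C')(X) = 25 (Function('C')(X) = Add(-2, Mul(3, 9)) = Add(-2, 27) = 25)
Add(30422, Mul(-1, Add(Add(Function('C')(-65), 16430), Mul(Add(Function('n')(-45), -2679), Add(4941, -1373))))) = Add(30422, Mul(-1, Add(Add(25, 16430), Mul(Add(0, -2679), Add(4941, -1373))))) = Add(30422, Mul(-1, Add(16455, Mul(-2679, 3568)))) = Add(30422, Mul(-1, Add(16455, -9558672))) = Add(30422, Mul(-1, -9542217)) = Add(30422, 9542217) = 9572639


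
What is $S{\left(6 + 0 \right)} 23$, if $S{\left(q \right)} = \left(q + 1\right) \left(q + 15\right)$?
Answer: $3381$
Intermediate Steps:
$S{\left(q \right)} = \left(1 + q\right) \left(15 + q\right)$
$S{\left(6 + 0 \right)} 23 = \left(15 + \left(6 + 0\right)^{2} + 16 \left(6 + 0\right)\right) 23 = \left(15 + 6^{2} + 16 \cdot 6\right) 23 = \left(15 + 36 + 96\right) 23 = 147 \cdot 23 = 3381$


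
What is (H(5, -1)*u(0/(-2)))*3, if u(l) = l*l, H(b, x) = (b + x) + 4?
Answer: 0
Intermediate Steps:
H(b, x) = 4 + b + x
u(l) = l**2
(H(5, -1)*u(0/(-2)))*3 = ((4 + 5 - 1)*(0/(-2))**2)*3 = (8*(0*(-1/2))**2)*3 = (8*0**2)*3 = (8*0)*3 = 0*3 = 0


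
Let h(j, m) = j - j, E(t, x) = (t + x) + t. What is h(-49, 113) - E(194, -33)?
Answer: -355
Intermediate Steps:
E(t, x) = x + 2*t
h(j, m) = 0
h(-49, 113) - E(194, -33) = 0 - (-33 + 2*194) = 0 - (-33 + 388) = 0 - 1*355 = 0 - 355 = -355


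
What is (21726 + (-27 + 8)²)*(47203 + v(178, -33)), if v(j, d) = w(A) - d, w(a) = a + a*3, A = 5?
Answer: 1043743272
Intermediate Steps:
w(a) = 4*a (w(a) = a + 3*a = 4*a)
v(j, d) = 20 - d (v(j, d) = 4*5 - d = 20 - d)
(21726 + (-27 + 8)²)*(47203 + v(178, -33)) = (21726 + (-27 + 8)²)*(47203 + (20 - 1*(-33))) = (21726 + (-19)²)*(47203 + (20 + 33)) = (21726 + 361)*(47203 + 53) = 22087*47256 = 1043743272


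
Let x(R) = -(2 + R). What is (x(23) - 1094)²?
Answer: 1252161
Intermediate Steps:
x(R) = -2 - R
(x(23) - 1094)² = ((-2 - 1*23) - 1094)² = ((-2 - 23) - 1094)² = (-25 - 1094)² = (-1119)² = 1252161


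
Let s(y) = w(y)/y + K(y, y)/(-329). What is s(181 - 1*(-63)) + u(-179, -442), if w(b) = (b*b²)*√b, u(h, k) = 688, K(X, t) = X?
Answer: 226108/329 + 119072*√61 ≈ 9.3067e+5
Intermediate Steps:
w(b) = b^(7/2) (w(b) = b³*√b = b^(7/2))
s(y) = y^(5/2) - y/329 (s(y) = y^(7/2)/y + y/(-329) = y^(5/2) + y*(-1/329) = y^(5/2) - y/329)
s(181 - 1*(-63)) + u(-179, -442) = ((181 - 1*(-63))^(5/2) - (181 - 1*(-63))/329) + 688 = ((181 + 63)^(5/2) - (181 + 63)/329) + 688 = (244^(5/2) - 1/329*244) + 688 = (119072*√61 - 244/329) + 688 = (-244/329 + 119072*√61) + 688 = 226108/329 + 119072*√61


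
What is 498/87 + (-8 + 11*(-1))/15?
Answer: 1939/435 ≈ 4.4575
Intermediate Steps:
498/87 + (-8 + 11*(-1))/15 = 498*(1/87) + (-8 - 11)*(1/15) = 166/29 - 19*1/15 = 166/29 - 19/15 = 1939/435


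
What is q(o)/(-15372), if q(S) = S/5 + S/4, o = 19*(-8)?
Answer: 19/4270 ≈ 0.0044497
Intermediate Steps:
o = -152
q(S) = 9*S/20 (q(S) = S*(1/5) + S*(1/4) = S/5 + S/4 = 9*S/20)
q(o)/(-15372) = ((9/20)*(-152))/(-15372) = -342/5*(-1/15372) = 19/4270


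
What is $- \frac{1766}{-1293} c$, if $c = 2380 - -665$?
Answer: $\frac{1792490}{431} \approx 4158.9$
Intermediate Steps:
$c = 3045$ ($c = 2380 + 665 = 3045$)
$- \frac{1766}{-1293} c = - \frac{1766}{-1293} \cdot 3045 = \left(-1766\right) \left(- \frac{1}{1293}\right) 3045 = \frac{1766}{1293} \cdot 3045 = \frac{1792490}{431}$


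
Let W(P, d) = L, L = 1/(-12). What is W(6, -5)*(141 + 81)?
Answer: -37/2 ≈ -18.500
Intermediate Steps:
L = -1/12 ≈ -0.083333
W(P, d) = -1/12
W(6, -5)*(141 + 81) = -(141 + 81)/12 = -1/12*222 = -37/2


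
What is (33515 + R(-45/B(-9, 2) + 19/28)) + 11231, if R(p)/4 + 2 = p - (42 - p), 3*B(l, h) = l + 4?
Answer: 313540/7 ≈ 44791.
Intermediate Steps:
B(l, h) = 4/3 + l/3 (B(l, h) = (l + 4)/3 = (4 + l)/3 = 4/3 + l/3)
R(p) = -176 + 8*p (R(p) = -8 + 4*(p - (42 - p)) = -8 + 4*(p + (-42 + p)) = -8 + 4*(-42 + 2*p) = -8 + (-168 + 8*p) = -176 + 8*p)
(33515 + R(-45/B(-9, 2) + 19/28)) + 11231 = (33515 + (-176 + 8*(-45/(4/3 + (1/3)*(-9)) + 19/28))) + 11231 = (33515 + (-176 + 8*(-45/(4/3 - 3) + 19*(1/28)))) + 11231 = (33515 + (-176 + 8*(-45/(-5/3) + 19/28))) + 11231 = (33515 + (-176 + 8*(-45*(-3/5) + 19/28))) + 11231 = (33515 + (-176 + 8*(27 + 19/28))) + 11231 = (33515 + (-176 + 8*(775/28))) + 11231 = (33515 + (-176 + 1550/7)) + 11231 = (33515 + 318/7) + 11231 = 234923/7 + 11231 = 313540/7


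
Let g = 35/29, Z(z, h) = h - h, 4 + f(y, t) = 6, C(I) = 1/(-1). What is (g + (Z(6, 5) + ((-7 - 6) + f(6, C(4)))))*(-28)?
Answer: 7952/29 ≈ 274.21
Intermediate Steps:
C(I) = -1
f(y, t) = 2 (f(y, t) = -4 + 6 = 2)
Z(z, h) = 0
g = 35/29 (g = 35*(1/29) = 35/29 ≈ 1.2069)
(g + (Z(6, 5) + ((-7 - 6) + f(6, C(4)))))*(-28) = (35/29 + (0 + ((-7 - 6) + 2)))*(-28) = (35/29 + (0 + (-13 + 2)))*(-28) = (35/29 + (0 - 11))*(-28) = (35/29 - 11)*(-28) = -284/29*(-28) = 7952/29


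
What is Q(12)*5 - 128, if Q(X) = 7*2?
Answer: -58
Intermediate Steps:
Q(X) = 14
Q(12)*5 - 128 = 14*5 - 128 = 70 - 128 = -58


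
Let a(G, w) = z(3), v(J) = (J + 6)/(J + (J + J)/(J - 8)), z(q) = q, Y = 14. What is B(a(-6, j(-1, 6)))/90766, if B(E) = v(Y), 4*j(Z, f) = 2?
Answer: 15/1270724 ≈ 1.1804e-5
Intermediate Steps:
v(J) = (6 + J)/(J + 2*J/(-8 + J)) (v(J) = (6 + J)/(J + (2*J)/(-8 + J)) = (6 + J)/(J + 2*J/(-8 + J)))
j(Z, f) = 1/2 (j(Z, f) = (1/4)*2 = 1/2)
a(G, w) = 3
B(E) = 15/14 (B(E) = (-48 + 14**2 - 2*14)/(14*(-6 + 14)) = (1/14)*(-48 + 196 - 28)/8 = (1/14)*(1/8)*120 = 15/14)
B(a(-6, j(-1, 6)))/90766 = (15/14)/90766 = (15/14)*(1/90766) = 15/1270724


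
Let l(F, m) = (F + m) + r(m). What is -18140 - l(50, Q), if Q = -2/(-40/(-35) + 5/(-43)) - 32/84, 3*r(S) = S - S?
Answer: -39339932/2163 ≈ -18188.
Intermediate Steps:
r(S) = 0 (r(S) = (S - S)/3 = (⅓)*0 = 0)
Q = -5038/2163 (Q = -2/(-40*(-1/35) + 5*(-1/43)) - 32*1/84 = -2/(8/7 - 5/43) - 8/21 = -2/309/301 - 8/21 = -2*301/309 - 8/21 = -602/309 - 8/21 = -5038/2163 ≈ -2.3292)
l(F, m) = F + m (l(F, m) = (F + m) + 0 = F + m)
-18140 - l(50, Q) = -18140 - (50 - 5038/2163) = -18140 - 1*103112/2163 = -18140 - 103112/2163 = -39339932/2163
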